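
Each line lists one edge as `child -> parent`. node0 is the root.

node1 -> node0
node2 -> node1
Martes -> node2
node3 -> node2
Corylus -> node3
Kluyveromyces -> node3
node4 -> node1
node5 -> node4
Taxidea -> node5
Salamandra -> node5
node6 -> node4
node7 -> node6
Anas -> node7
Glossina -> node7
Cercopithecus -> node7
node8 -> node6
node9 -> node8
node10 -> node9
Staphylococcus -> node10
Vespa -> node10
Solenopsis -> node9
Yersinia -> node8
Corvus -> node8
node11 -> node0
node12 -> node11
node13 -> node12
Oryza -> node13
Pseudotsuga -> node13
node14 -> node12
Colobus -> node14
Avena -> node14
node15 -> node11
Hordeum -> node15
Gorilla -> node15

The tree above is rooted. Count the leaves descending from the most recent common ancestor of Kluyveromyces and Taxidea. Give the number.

13

The MRCA of Kluyveromyces and Taxidea is the node subtending ((Martes,(Corylus,Kluyveromyces)),((Taxidea,Salamandra),((Anas,Glossina,Cercopithecus),(((Staphylococcus,Vespa),Solenopsis),Yersinia,Corvus)))).
That clade contains 13 terminal taxa: Anas, Cercopithecus, Corvus, Corylus, Glossina, Kluyveromyces, Martes, Salamandra, Solenopsis, Staphylococcus, Taxidea, Vespa, Yersinia.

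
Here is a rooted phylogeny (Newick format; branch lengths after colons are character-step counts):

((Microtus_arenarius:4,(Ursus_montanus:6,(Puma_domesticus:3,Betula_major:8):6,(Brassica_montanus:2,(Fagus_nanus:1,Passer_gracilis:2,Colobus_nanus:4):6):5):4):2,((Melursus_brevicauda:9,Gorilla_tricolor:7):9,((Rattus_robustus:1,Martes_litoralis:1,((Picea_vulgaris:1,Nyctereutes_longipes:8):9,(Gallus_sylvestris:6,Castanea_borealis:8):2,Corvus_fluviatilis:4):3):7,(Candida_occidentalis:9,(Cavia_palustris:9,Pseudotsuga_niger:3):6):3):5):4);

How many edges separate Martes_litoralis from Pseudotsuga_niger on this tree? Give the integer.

5

The MRCA of Martes_litoralis and Pseudotsuga_niger is the node subtending ((Rattus_robustus,Martes_litoralis,((Picea_vulgaris,Nyctereutes_longipes),(Gallus_sylvestris,Castanea_borealis),Corvus_fluviatilis)),(Candida_occidentalis,(Cavia_palustris,Pseudotsuga_niger))).
From Martes_litoralis up to that node: 2 branches. From Pseudotsuga_niger up to the same node: 3 branches. Total: 2 + 3 = 5.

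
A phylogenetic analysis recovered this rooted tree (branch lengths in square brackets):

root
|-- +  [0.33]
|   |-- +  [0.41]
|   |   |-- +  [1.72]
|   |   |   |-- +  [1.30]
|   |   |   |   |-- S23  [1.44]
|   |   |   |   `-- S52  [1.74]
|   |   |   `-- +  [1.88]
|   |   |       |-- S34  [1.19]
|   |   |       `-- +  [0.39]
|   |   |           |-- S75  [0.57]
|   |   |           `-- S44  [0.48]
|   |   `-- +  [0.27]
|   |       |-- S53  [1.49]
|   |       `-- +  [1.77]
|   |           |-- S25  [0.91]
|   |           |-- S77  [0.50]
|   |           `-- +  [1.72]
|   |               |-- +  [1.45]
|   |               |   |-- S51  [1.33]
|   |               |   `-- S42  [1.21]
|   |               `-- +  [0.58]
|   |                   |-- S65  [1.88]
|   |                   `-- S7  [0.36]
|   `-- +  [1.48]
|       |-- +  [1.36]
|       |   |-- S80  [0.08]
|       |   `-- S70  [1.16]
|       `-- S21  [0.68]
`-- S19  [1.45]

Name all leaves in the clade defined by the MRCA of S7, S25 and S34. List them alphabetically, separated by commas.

S23, S25, S34, S42, S44, S51, S52, S53, S65, S7, S75, S77

Tracing S7: it sits inside (S65,S7).
Tracing S25: it sits inside (S25,S77,((S51,S42),(S65,S7))).
Tracing S34: it sits inside (S34,(S75,S44)).
The smallest clade enclosing all 3 is (((S23,S52),(S34,(S75,S44))),(S53,(S25,S77,((S51,S42),(S65,S7))))); the answer is its 12 terminal taxa in alphabetical order.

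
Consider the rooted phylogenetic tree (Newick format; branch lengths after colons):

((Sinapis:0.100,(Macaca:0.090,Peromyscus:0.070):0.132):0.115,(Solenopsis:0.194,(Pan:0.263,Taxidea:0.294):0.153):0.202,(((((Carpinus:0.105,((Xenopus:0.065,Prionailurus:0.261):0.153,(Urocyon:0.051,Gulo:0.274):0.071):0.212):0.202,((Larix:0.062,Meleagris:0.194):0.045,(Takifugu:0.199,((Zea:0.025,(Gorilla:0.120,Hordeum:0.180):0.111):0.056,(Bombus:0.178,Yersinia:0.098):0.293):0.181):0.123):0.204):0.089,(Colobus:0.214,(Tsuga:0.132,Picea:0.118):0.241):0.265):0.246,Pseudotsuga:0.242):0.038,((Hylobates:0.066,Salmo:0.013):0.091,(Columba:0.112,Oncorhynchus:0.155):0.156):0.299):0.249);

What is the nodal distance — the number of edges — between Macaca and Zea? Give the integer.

The MRCA of Macaca and Zea is the root of the tree.
From Macaca up to that node: 3 branches. From Zea up to the same node: 9 branches. Total: 3 + 9 = 12.

12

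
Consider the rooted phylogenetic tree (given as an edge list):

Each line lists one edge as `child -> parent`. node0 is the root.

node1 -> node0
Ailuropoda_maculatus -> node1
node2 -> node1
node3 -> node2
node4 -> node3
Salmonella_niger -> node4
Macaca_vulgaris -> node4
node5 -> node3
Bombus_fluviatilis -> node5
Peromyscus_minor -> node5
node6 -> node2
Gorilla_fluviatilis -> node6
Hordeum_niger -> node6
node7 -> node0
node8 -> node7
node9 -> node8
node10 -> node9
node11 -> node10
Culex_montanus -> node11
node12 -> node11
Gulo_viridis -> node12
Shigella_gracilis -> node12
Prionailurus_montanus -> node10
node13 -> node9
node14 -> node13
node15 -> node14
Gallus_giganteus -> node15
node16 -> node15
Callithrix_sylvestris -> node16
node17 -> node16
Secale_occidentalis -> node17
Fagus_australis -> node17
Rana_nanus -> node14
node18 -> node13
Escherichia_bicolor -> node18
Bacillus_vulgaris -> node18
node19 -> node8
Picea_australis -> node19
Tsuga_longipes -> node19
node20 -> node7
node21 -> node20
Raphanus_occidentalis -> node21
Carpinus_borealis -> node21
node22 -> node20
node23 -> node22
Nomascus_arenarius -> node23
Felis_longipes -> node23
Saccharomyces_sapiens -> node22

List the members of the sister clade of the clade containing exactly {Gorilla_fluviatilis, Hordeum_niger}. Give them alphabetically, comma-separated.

Bombus_fluviatilis, Macaca_vulgaris, Peromyscus_minor, Salmonella_niger

The clade containing exactly {Gorilla_fluviatilis, Hordeum_niger} attaches to the tree at the node subtending (((Salmonella_niger,Macaca_vulgaris),(Bombus_fluviatilis,Peromyscus_minor)),(Gorilla_fluviatilis,Hordeum_niger)).
The other lineage descending from that same node — the sister group — is ((Salmonella_niger,Macaca_vulgaris),(Bombus_fluviatilis,Peromyscus_minor)); its 4 tips in alphabetical order are the answer.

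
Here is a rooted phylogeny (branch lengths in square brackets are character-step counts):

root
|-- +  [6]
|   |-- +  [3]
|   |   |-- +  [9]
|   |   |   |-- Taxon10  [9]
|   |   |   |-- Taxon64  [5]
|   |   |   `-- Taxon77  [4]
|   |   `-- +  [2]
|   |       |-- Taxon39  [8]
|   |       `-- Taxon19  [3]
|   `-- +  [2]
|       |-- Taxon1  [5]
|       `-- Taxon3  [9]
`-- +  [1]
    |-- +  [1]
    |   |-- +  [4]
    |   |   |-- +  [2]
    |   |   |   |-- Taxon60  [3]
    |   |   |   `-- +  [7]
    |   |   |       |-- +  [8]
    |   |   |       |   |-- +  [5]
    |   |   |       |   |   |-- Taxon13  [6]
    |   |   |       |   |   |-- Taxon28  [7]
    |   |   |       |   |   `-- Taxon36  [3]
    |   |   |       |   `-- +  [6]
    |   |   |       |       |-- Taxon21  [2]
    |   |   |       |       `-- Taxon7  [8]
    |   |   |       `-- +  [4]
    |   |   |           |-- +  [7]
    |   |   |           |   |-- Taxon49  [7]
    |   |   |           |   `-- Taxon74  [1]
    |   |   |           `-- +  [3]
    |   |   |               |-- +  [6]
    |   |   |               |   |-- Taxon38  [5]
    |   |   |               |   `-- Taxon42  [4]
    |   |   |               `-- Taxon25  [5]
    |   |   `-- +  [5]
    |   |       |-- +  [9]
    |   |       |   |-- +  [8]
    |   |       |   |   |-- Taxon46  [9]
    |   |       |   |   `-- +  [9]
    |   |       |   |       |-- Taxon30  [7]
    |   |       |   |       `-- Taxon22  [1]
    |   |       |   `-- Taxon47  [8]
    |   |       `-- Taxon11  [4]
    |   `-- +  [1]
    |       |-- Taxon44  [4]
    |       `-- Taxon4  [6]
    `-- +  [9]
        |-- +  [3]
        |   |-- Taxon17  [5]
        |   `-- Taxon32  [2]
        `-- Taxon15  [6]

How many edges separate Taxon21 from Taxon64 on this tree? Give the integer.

12

The MRCA of Taxon21 and Taxon64 is the root of the tree.
From Taxon21 up to that node: 8 branches. From Taxon64 up to the same node: 4 branches. Total: 8 + 4 = 12.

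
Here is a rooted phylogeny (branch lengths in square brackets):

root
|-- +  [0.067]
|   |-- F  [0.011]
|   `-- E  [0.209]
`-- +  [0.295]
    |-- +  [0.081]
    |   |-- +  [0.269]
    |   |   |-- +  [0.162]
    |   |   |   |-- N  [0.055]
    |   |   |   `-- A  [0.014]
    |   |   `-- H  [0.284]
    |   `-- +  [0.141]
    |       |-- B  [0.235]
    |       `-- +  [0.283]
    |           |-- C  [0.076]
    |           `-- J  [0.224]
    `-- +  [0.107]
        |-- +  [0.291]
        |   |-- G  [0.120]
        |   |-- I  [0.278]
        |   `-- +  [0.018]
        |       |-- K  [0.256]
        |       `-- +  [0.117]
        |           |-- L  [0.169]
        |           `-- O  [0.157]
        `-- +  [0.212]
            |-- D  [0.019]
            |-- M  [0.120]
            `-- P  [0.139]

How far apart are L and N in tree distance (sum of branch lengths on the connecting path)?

The path runs L → … → MRCA → … → N; the MRCA is the node subtending ((((N,A),H),(B,(C,J))),((G,I,(K,(L,O))),(D,M,P))).
Branch lengths along that path: 0.169 + 0.117 + 0.018 + 0.291 + 0.107 + 0.081 + 0.269 + 0.162 + 0.055 = 1.269.

1.269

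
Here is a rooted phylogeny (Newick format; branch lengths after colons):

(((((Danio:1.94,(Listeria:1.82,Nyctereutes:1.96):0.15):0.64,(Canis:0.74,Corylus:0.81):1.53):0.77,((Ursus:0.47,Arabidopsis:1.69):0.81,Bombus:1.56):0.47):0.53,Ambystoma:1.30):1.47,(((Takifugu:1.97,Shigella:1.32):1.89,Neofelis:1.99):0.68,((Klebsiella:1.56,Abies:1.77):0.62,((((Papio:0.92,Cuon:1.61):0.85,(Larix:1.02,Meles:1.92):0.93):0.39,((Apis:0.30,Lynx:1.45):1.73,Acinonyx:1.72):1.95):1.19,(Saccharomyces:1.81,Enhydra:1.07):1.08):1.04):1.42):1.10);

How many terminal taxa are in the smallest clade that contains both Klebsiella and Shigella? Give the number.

The MRCA of Klebsiella and Shigella is the node subtending (((Takifugu,Shigella),Neofelis),((Klebsiella,Abies),((((Papio,Cuon),(Larix,Meles)),((Apis,Lynx),Acinonyx)),(Saccharomyces,Enhydra)))).
That clade contains 14 terminal taxa: Abies, Acinonyx, Apis, Cuon, Enhydra, Klebsiella, Larix, Lynx, Meles, Neofelis, Papio, Saccharomyces, Shigella, Takifugu.

14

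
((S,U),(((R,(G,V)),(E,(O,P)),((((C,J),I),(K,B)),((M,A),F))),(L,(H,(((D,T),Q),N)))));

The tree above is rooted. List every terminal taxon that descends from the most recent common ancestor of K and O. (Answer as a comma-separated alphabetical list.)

Tracing K: it sits inside (K,B).
Tracing O: it sits inside (O,P).
The smallest clade enclosing both is ((R,(G,V)),(E,(O,P)),((((C,J),I),(K,B)),((M,A),F))); the answer is its 14 terminal taxa in alphabetical order.

A, B, C, E, F, G, I, J, K, M, O, P, R, V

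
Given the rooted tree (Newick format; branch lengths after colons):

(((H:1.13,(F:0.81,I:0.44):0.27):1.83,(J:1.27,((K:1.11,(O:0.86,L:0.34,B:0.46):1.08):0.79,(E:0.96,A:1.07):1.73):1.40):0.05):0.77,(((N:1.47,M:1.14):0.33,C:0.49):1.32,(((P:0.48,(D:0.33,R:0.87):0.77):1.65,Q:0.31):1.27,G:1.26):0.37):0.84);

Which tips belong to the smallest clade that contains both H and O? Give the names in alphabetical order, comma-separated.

Tracing H: it sits inside (H,(F,I)).
Tracing O: it sits inside (O,L,B).
The smallest clade enclosing both is ((H,(F,I)),(J,((K,(O,L,B)),(E,A)))); the answer is its 10 terminal taxa in alphabetical order.

A, B, E, F, H, I, J, K, L, O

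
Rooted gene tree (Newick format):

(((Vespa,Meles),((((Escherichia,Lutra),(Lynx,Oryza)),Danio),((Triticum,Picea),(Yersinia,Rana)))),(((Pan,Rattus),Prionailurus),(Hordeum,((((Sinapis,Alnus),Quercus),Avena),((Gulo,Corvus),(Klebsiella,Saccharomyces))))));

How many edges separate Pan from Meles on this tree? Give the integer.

7

The MRCA of Pan and Meles is the root of the tree.
From Pan up to that node: 4 branches. From Meles up to the same node: 3 branches. Total: 4 + 3 = 7.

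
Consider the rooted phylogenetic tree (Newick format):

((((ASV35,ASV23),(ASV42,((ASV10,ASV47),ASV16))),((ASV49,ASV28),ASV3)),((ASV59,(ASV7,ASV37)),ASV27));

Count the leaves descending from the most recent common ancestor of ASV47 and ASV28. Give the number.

9

The MRCA of ASV47 and ASV28 is the node subtending (((ASV35,ASV23),(ASV42,((ASV10,ASV47),ASV16))),((ASV49,ASV28),ASV3)).
That clade contains 9 terminal taxa: ASV10, ASV16, ASV23, ASV28, ASV3, ASV35, ASV42, ASV47, ASV49.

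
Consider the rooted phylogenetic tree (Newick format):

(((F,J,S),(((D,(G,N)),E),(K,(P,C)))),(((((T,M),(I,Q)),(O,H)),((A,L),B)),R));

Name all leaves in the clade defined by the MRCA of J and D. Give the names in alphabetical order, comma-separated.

C, D, E, F, G, J, K, N, P, S

Tracing J: it sits inside (F,J,S).
Tracing D: it sits inside (D,(G,N)).
The smallest clade enclosing both is ((F,J,S),(((D,(G,N)),E),(K,(P,C)))); the answer is its 10 terminal taxa in alphabetical order.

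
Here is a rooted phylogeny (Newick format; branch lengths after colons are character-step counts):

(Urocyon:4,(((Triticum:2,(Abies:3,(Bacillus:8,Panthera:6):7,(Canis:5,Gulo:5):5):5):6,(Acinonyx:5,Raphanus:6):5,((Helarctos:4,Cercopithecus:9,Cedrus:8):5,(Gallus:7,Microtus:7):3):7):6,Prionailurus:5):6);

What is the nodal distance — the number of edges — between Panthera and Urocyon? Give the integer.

7

The MRCA of Panthera and Urocyon is the root of the tree.
From Panthera up to that node: 6 branches. From Urocyon up to the same node: 1 branch. Total: 6 + 1 = 7.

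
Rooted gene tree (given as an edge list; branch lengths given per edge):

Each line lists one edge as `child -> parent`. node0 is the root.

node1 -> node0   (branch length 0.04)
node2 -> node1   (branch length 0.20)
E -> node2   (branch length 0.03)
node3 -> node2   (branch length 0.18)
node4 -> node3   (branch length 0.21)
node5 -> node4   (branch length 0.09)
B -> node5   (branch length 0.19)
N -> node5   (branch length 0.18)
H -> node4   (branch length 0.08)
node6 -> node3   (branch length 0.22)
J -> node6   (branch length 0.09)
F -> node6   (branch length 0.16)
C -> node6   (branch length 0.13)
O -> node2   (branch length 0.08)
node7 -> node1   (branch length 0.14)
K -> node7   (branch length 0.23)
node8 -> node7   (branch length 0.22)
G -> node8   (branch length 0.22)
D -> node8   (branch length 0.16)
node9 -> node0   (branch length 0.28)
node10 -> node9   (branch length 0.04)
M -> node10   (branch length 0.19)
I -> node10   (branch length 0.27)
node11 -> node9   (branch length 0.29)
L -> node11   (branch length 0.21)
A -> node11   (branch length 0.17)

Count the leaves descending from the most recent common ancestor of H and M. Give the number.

The MRCA of H and M is the root, so the clade is the entire tree.
That clade contains 15 terminal taxa: A, B, C, D, E, F, G, H, I, J, K, L, M, N, O.

15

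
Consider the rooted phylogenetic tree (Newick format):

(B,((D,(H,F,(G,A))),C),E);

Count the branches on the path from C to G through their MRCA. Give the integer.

5

The MRCA of C and G is the node subtending ((D,(H,F,(G,A))),C).
From C up to that node: 1 branch. From G up to the same node: 4 branches. Total: 1 + 4 = 5.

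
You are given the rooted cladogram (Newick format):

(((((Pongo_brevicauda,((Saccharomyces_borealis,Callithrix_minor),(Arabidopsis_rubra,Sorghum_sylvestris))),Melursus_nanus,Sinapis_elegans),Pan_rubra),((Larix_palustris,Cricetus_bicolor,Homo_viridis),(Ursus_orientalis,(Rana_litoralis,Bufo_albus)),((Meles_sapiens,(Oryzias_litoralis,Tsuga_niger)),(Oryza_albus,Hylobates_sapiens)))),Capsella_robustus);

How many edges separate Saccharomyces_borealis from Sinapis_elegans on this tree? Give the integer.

The MRCA of Saccharomyces_borealis and Sinapis_elegans is the node subtending ((Pongo_brevicauda,((Saccharomyces_borealis,Callithrix_minor),(Arabidopsis_rubra,Sorghum_sylvestris))),Melursus_nanus,Sinapis_elegans).
From Saccharomyces_borealis up to that node: 4 branches. From Sinapis_elegans up to the same node: 1 branch. Total: 4 + 1 = 5.

5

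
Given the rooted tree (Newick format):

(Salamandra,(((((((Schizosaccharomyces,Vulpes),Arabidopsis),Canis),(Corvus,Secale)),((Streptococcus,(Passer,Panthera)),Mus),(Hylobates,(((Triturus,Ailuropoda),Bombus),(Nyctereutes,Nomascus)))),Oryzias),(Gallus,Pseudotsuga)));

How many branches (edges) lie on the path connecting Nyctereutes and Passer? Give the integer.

8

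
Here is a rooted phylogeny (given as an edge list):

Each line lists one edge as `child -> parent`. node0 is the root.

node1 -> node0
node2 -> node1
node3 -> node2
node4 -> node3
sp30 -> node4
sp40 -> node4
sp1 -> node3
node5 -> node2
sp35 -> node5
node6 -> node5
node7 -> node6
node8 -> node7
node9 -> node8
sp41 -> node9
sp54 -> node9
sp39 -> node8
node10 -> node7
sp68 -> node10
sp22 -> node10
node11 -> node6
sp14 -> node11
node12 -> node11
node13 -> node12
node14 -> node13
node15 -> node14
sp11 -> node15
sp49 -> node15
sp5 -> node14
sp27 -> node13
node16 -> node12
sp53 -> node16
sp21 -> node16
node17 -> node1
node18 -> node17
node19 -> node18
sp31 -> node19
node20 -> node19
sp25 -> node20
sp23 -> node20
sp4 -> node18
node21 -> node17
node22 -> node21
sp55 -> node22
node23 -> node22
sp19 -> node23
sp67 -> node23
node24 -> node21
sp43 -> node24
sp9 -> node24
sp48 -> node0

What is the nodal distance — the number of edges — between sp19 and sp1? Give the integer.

8

The MRCA of sp19 and sp1 is the node subtending ((((sp30,sp40),sp1),(sp35,((((sp41,sp54),sp39),(sp68,sp22)),(sp14,((((sp11,sp49),sp5),sp27),(sp53,sp21)))))),(((sp31,(sp25,sp23)),sp4),((sp55,(sp19,sp67)),(sp43,sp9)))).
From sp19 up to that node: 5 branches. From sp1 up to the same node: 3 branches. Total: 5 + 3 = 8.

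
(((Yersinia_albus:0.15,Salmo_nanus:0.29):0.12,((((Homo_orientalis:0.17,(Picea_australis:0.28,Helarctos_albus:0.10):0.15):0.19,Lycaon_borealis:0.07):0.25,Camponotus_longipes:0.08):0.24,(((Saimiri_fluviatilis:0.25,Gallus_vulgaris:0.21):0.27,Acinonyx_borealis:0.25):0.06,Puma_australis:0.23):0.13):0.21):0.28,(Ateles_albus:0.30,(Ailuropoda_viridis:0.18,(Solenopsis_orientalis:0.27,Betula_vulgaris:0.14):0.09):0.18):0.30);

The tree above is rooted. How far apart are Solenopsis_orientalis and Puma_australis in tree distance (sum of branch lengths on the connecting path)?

1.69

The path runs Solenopsis_orientalis → … → MRCA → … → Puma_australis; the MRCA is the root of the tree.
Branch lengths along that path: 0.27 + 0.09 + 0.18 + 0.30 + 0.28 + 0.21 + 0.13 + 0.23 = 1.69.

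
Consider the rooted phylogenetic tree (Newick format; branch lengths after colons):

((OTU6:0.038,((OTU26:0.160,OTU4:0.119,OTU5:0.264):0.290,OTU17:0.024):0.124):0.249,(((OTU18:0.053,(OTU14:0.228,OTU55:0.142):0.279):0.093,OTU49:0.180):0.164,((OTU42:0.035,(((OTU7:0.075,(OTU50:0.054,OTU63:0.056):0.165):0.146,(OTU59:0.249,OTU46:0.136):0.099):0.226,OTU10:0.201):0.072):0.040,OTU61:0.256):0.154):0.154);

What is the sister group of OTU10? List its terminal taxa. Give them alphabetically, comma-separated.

OTU46, OTU50, OTU59, OTU63, OTU7

OTU10 attaches to the tree at the node subtending (((OTU7,(OTU50,OTU63)),(OTU59,OTU46)),OTU10).
The other lineage descending from that same node — the sister group — is ((OTU7,(OTU50,OTU63)),(OTU59,OTU46)); its 5 tips in alphabetical order are the answer.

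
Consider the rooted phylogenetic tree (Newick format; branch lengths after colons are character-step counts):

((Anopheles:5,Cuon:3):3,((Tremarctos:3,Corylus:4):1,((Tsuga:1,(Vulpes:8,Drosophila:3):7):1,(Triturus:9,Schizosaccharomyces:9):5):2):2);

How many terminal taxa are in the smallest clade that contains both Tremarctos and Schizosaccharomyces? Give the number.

7

The MRCA of Tremarctos and Schizosaccharomyces is the node subtending ((Tremarctos,Corylus),((Tsuga,(Vulpes,Drosophila)),(Triturus,Schizosaccharomyces))).
That clade contains 7 terminal taxa: Corylus, Drosophila, Schizosaccharomyces, Tremarctos, Triturus, Tsuga, Vulpes.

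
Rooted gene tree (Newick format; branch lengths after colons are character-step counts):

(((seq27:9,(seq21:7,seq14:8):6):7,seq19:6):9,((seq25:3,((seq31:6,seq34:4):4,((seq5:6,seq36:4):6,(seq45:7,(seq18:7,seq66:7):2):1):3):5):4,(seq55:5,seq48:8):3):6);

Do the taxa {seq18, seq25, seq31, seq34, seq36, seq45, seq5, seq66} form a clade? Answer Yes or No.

The most recent common ancestor of these taxa subtends (seq25,((seq31,seq34),((seq5,seq36),(seq45,(seq18,seq66))))).
That clade has exactly 8 tips — every listed taxon and nothing else — so the group is monophyletic.

Yes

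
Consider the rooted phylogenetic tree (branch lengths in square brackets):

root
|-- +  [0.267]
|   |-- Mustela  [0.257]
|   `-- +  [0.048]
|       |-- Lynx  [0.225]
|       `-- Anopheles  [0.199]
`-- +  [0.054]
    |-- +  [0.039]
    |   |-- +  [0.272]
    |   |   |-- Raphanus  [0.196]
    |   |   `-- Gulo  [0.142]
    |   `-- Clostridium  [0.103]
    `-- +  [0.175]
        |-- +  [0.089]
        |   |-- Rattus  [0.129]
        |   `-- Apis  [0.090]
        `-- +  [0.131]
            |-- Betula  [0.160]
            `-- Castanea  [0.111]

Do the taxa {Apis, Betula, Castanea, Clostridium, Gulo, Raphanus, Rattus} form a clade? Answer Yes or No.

The most recent common ancestor of these taxa subtends (((Raphanus,Gulo),Clostridium),((Rattus,Apis),(Betula,Castanea))).
That clade has exactly 7 tips — every listed taxon and nothing else — so the group is monophyletic.

Yes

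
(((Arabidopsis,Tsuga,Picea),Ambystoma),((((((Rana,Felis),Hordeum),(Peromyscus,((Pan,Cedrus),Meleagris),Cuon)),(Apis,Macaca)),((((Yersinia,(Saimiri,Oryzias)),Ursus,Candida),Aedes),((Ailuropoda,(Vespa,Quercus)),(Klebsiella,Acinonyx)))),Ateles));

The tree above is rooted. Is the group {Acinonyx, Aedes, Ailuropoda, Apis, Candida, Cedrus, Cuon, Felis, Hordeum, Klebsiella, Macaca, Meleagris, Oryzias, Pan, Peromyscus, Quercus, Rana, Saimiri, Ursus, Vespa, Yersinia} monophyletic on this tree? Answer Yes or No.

Yes

The most recent common ancestor of these taxa subtends (((((Rana,Felis),Hordeum),(Peromyscus,((Pan,Cedrus),Meleagris),Cuon)),(Apis,Macaca)),((((Yersinia,(Saimiri,Oryzias)),Ursus,Candida),Aedes),((Ailuropoda,(Vespa,Quercus)),(Klebsiella,Acinonyx)))).
That clade has exactly 21 tips — every listed taxon and nothing else — so the group is monophyletic.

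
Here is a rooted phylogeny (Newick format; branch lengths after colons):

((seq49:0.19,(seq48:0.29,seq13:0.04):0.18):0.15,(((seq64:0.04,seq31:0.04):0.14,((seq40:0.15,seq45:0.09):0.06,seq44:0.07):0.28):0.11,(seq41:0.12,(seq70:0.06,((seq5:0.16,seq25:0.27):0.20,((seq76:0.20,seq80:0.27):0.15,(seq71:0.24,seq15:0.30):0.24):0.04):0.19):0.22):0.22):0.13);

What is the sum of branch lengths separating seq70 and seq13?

The path runs seq70 → … → MRCA → … → seq13; the MRCA is the root of the tree.
Branch lengths along that path: 0.06 + 0.22 + 0.22 + 0.13 + 0.15 + 0.18 + 0.04 = 1.00.

1.00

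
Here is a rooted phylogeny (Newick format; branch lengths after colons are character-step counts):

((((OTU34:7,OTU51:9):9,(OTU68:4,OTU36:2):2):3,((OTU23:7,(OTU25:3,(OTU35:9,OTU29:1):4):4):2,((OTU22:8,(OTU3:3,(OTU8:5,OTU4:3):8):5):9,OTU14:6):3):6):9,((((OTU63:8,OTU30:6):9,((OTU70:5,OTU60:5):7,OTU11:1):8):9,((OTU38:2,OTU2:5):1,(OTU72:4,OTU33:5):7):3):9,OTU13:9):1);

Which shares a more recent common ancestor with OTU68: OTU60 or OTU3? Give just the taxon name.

OTU3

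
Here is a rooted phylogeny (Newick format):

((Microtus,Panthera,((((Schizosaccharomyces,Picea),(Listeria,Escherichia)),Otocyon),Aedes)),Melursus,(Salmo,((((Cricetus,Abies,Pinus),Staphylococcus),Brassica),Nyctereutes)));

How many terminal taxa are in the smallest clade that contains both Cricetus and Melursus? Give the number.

16

The MRCA of Cricetus and Melursus is the root, so the clade is the entire tree.
That clade contains 16 terminal taxa: Abies, Aedes, Brassica, Cricetus, Escherichia, Listeria, Melursus, Microtus, Nyctereutes, Otocyon, Panthera, Picea, Pinus, Salmo, Schizosaccharomyces, Staphylococcus.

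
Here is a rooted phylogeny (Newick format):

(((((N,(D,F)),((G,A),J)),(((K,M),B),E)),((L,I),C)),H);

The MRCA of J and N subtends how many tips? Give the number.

The MRCA of J and N is the node subtending ((N,(D,F)),((G,A),J)).
That clade contains 6 terminal taxa: A, D, F, G, J, N.

6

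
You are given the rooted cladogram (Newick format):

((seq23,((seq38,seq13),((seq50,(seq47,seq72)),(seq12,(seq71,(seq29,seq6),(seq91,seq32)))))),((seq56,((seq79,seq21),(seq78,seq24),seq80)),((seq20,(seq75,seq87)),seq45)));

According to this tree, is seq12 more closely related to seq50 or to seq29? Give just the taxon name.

seq29

The MRCA of seq12 and seq29 subtends (seq12,(seq71,(seq29,seq6),(seq91,seq32))) (6 taxa).
The MRCA of seq12 and seq50 subtends ((seq50,(seq47,seq72)),(seq12,(seq71,(seq29,seq6),(seq91,seq32)))) (9 taxa).
The first is nested inside the second, so seq12 shares a more recent common ancestor with seq29.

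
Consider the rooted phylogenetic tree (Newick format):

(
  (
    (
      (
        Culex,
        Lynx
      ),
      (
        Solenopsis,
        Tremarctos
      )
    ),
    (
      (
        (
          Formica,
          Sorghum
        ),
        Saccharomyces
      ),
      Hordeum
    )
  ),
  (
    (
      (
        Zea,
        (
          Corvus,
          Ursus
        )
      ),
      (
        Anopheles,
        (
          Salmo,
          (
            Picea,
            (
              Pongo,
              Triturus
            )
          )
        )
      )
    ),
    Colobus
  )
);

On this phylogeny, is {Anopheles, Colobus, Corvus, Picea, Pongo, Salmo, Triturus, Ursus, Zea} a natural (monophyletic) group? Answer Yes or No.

The most recent common ancestor of these taxa subtends (((Zea,(Corvus,Ursus)),(Anopheles,(Salmo,(Picea,(Pongo,Triturus))))),Colobus).
That clade has exactly 9 tips — every listed taxon and nothing else — so the group is monophyletic.

Yes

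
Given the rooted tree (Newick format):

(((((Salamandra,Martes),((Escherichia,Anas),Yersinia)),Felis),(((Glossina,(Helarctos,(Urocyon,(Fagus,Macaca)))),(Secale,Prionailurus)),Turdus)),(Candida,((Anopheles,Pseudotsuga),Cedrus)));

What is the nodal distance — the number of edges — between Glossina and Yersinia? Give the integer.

The MRCA of Glossina and Yersinia is the node subtending ((((Salamandra,Martes),((Escherichia,Anas),Yersinia)),Felis),(((Glossina,(Helarctos,(Urocyon,(Fagus,Macaca)))),(Secale,Prionailurus)),Turdus)).
From Glossina up to that node: 4 branches. From Yersinia up to the same node: 4 branches. Total: 4 + 4 = 8.

8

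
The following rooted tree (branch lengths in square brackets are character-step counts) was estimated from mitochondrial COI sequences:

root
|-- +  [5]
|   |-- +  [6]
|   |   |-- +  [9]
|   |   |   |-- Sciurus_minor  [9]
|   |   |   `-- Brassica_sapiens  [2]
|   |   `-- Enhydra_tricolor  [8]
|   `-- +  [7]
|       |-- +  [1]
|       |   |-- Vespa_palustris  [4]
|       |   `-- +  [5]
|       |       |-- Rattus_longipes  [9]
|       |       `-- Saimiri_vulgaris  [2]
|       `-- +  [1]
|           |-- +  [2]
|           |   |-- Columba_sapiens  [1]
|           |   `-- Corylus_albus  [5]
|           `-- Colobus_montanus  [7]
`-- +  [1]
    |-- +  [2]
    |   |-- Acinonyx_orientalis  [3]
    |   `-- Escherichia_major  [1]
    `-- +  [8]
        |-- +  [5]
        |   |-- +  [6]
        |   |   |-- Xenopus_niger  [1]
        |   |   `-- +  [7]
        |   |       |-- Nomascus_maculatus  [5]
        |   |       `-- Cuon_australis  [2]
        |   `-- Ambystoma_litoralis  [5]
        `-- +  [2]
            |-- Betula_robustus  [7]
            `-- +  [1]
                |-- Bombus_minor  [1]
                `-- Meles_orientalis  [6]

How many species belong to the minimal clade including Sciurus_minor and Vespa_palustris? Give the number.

9

The MRCA of Sciurus_minor and Vespa_palustris is the node subtending (((Sciurus_minor,Brassica_sapiens),Enhydra_tricolor),((Vespa_palustris,(Rattus_longipes,Saimiri_vulgaris)),((Columba_sapiens,Corylus_albus),Colobus_montanus))).
That clade contains 9 terminal taxa: Brassica_sapiens, Colobus_montanus, Columba_sapiens, Corylus_albus, Enhydra_tricolor, Rattus_longipes, Saimiri_vulgaris, Sciurus_minor, Vespa_palustris.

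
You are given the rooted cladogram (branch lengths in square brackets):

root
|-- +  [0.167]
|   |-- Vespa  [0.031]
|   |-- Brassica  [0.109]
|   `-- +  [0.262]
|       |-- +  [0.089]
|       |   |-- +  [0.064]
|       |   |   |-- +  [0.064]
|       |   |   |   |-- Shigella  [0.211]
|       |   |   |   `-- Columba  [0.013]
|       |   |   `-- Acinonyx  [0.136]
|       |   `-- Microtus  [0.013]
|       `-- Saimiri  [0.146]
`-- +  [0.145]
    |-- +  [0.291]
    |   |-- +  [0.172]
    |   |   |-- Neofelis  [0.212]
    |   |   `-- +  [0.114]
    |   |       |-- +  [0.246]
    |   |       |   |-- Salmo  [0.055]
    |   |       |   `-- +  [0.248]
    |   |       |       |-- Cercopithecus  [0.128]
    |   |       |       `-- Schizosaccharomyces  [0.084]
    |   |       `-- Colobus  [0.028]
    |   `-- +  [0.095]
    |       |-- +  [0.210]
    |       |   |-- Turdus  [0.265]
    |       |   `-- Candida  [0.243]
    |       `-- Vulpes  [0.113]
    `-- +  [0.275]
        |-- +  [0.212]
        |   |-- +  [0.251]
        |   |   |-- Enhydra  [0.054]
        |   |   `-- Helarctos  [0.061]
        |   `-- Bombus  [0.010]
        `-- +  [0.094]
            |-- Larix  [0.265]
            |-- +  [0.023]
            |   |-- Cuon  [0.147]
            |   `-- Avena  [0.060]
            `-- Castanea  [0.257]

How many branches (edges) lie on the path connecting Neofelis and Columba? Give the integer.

The MRCA of Neofelis and Columba is the root of the tree.
From Neofelis up to that node: 4 branches. From Columba up to the same node: 6 branches. Total: 4 + 6 = 10.

10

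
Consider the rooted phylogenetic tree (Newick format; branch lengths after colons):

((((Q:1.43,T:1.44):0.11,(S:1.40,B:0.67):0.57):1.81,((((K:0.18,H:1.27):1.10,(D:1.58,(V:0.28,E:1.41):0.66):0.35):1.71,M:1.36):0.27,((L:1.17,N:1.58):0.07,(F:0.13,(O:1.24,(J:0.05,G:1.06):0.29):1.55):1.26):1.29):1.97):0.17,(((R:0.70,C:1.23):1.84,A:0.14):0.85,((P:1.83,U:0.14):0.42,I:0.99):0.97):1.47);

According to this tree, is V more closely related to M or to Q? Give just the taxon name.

The MRCA of V and M subtends (((K,H),(D,(V,E))),M) (6 taxa).
The MRCA of V and Q subtends (((Q,T),(S,B)),((((K,H),(D,(V,E))),M),((L,N),(F,(O,(J,G)))))) (16 taxa).
The first is nested inside the second, so V shares a more recent common ancestor with M.

M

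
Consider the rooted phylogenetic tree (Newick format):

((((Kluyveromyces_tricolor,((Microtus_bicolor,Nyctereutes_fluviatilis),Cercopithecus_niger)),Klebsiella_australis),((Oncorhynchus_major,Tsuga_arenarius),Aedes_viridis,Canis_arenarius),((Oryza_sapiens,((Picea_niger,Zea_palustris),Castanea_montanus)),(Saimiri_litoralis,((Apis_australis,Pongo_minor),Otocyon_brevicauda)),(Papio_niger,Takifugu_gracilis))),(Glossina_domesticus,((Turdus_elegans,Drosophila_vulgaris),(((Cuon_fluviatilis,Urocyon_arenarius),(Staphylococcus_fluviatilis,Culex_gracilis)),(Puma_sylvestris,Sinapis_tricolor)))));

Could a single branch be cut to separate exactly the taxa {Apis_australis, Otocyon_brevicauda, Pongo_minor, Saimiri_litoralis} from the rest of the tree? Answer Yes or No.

The most recent common ancestor of these taxa subtends (Saimiri_litoralis,((Apis_australis,Pongo_minor),Otocyon_brevicauda)).
That clade has exactly 4 tips — every listed taxon and nothing else — so the group is monophyletic.

Yes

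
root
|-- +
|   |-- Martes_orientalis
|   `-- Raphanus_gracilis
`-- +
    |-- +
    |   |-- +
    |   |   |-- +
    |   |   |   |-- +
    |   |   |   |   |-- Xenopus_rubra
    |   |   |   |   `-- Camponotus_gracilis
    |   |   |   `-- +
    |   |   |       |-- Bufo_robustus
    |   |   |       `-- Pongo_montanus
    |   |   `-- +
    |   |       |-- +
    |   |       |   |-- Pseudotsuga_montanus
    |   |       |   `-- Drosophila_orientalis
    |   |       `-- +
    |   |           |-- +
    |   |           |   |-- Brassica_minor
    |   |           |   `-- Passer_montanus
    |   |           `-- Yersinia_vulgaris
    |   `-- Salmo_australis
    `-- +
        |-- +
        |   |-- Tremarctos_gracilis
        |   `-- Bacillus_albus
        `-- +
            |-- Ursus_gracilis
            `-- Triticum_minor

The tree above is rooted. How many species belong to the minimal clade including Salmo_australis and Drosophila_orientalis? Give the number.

10

The MRCA of Salmo_australis and Drosophila_orientalis is the node subtending ((((Xenopus_rubra,Camponotus_gracilis),(Bufo_robustus,Pongo_montanus)),((Pseudotsuga_montanus,Drosophila_orientalis),((Brassica_minor,Passer_montanus),Yersinia_vulgaris))),Salmo_australis).
That clade contains 10 terminal taxa: Brassica_minor, Bufo_robustus, Camponotus_gracilis, Drosophila_orientalis, Passer_montanus, Pongo_montanus, Pseudotsuga_montanus, Salmo_australis, Xenopus_rubra, Yersinia_vulgaris.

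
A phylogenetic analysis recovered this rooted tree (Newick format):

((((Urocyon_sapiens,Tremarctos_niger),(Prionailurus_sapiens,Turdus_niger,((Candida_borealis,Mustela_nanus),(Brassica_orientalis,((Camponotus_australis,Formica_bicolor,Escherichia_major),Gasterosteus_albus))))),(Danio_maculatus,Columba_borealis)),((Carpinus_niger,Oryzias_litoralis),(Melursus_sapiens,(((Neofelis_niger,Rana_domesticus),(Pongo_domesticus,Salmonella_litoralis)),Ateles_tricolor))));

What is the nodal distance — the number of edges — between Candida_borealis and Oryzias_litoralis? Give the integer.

The MRCA of Candida_borealis and Oryzias_litoralis is the root of the tree.
From Candida_borealis up to that node: 6 branches. From Oryzias_litoralis up to the same node: 3 branches. Total: 6 + 3 = 9.

9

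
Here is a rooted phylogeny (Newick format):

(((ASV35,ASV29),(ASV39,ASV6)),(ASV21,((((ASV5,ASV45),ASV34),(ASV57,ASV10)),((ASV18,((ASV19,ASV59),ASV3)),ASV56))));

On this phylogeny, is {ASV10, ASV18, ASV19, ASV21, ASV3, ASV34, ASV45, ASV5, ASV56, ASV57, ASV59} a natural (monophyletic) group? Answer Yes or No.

The most recent common ancestor of these taxa subtends (ASV21,((((ASV5,ASV45),ASV34),(ASV57,ASV10)),((ASV18,((ASV19,ASV59),ASV3)),ASV56))).
That clade has exactly 11 tips — every listed taxon and nothing else — so the group is monophyletic.

Yes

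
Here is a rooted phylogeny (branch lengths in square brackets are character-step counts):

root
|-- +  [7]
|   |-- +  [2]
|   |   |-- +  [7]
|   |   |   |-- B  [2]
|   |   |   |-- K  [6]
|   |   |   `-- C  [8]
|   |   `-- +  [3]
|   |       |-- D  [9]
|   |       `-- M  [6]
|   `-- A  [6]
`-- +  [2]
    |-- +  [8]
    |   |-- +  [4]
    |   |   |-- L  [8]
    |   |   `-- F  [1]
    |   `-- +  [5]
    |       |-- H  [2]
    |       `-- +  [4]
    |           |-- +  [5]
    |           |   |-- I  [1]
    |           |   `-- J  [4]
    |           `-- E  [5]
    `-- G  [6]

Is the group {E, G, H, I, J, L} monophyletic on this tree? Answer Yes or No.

The MRCA of the listed taxa subtends (((L,F),(H,((I,J),E))),G).
That clade also contains F, which is not in the proposed group, so the group is not monophyletic.

No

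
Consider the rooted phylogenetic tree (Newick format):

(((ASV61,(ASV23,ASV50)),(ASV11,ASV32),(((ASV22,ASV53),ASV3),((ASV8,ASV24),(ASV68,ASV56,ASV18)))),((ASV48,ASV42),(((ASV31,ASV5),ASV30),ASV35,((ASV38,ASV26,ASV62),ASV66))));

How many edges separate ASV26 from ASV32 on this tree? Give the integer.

The MRCA of ASV26 and ASV32 is the root of the tree.
From ASV26 up to that node: 5 branches. From ASV32 up to the same node: 3 branches. Total: 5 + 3 = 8.

8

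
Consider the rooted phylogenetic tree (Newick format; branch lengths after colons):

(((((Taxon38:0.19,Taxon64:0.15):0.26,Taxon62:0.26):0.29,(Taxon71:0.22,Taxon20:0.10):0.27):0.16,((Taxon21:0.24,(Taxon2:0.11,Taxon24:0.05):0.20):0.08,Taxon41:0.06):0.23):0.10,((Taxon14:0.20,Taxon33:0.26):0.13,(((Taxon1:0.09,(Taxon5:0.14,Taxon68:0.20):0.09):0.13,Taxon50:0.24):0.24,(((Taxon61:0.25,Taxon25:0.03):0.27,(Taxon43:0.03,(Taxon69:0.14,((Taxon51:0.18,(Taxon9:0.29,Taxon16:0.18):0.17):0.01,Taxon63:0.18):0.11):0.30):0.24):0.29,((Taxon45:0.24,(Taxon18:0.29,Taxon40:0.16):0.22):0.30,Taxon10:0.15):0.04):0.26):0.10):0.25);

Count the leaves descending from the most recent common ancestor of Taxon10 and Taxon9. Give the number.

12

The MRCA of Taxon10 and Taxon9 is the node subtending (((Taxon61,Taxon25),(Taxon43,(Taxon69,((Taxon51,(Taxon9,Taxon16)),Taxon63)))),((Taxon45,(Taxon18,Taxon40)),Taxon10)).
That clade contains 12 terminal taxa: Taxon10, Taxon16, Taxon18, Taxon25, Taxon40, Taxon43, Taxon45, Taxon51, Taxon61, Taxon63, Taxon69, Taxon9.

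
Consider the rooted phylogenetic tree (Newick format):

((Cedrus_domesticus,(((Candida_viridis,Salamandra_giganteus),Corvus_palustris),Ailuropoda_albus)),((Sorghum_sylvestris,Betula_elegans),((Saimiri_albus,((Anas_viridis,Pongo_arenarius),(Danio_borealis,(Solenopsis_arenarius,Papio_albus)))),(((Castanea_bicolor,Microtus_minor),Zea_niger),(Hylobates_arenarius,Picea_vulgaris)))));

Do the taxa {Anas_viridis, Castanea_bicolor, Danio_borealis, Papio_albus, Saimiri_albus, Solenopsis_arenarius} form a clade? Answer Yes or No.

The MRCA of the listed taxa subtends ((Saimiri_albus,((Anas_viridis,Pongo_arenarius),(Danio_borealis,(Solenopsis_arenarius,Papio_albus)))),(((Castanea_bicolor,Microtus_minor),Zea_niger),(Hylobates_arenarius,Picea_vulgaris))).
That clade also contains Hylobates_arenarius, Microtus_minor, Picea_vulgaris, Pongo_arenarius, Zea_niger, which are not in the proposed group, so the group is not monophyletic.

No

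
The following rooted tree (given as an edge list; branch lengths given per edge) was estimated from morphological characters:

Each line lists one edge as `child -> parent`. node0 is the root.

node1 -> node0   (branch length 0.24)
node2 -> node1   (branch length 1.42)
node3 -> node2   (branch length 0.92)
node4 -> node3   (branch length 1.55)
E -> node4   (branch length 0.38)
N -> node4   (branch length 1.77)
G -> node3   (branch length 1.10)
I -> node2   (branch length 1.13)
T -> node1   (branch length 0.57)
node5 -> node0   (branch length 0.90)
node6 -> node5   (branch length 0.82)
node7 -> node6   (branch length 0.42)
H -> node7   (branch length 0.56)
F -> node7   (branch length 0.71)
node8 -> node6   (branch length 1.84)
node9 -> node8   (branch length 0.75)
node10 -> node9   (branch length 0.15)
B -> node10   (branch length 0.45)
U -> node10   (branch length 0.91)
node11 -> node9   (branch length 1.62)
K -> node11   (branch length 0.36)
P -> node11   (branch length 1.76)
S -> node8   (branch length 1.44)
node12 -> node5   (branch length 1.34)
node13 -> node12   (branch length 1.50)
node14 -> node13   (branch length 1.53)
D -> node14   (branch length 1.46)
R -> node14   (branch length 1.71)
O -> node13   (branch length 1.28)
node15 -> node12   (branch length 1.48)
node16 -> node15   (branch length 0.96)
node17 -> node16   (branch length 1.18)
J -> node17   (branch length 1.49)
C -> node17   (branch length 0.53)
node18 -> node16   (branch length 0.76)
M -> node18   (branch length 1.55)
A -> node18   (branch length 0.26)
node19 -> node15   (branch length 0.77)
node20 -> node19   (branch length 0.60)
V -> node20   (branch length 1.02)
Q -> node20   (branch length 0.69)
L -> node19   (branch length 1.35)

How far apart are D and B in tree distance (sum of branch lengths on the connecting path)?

The path runs D → … → MRCA → … → B; the MRCA is the node subtending (((H,F),(((B,U),(K,P)),S)),(((D,R),O),(((J,C),(M,A)),((V,Q),L)))).
Branch lengths along that path: 1.46 + 1.53 + 1.50 + 1.34 + 0.82 + 1.84 + 0.75 + 0.15 + 0.45 = 9.84.

9.84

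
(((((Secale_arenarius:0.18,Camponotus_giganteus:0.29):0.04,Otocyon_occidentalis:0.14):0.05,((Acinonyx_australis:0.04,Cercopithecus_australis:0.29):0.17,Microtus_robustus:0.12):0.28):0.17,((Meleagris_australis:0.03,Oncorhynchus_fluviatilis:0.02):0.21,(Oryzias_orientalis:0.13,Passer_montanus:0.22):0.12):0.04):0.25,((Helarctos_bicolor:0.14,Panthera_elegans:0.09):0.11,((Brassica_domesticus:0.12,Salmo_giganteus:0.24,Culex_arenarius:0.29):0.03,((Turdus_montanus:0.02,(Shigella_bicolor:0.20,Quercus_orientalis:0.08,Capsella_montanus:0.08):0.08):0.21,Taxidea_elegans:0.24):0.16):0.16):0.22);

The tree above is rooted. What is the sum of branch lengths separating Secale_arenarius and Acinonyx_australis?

The path runs Secale_arenarius → … → MRCA → … → Acinonyx_australis; the MRCA is the node subtending (((Secale_arenarius,Camponotus_giganteus),Otocyon_occidentalis),((Acinonyx_australis,Cercopithecus_australis),Microtus_robustus)).
Branch lengths along that path: 0.18 + 0.04 + 0.05 + 0.28 + 0.17 + 0.04 = 0.76.

0.76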